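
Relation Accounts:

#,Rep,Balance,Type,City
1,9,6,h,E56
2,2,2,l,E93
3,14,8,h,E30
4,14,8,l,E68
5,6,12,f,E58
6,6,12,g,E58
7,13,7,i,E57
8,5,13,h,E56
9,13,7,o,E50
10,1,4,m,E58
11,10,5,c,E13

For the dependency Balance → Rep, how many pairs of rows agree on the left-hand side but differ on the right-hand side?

Balance=8: all 2 rows agree on Rep — 0 pairs.
Balance=12: all 2 rows agree on Rep — 0 pairs.
Balance=7: all 2 rows agree on Rep — 0 pairs.

0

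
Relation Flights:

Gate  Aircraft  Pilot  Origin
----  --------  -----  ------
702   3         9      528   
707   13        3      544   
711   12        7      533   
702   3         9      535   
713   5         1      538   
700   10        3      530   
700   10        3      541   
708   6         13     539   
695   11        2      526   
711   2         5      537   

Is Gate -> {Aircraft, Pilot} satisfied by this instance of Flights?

No

Gate=702: 2 rows → {Aircraft,Pilot} = (3, 9), (3, 9) ✓
Gate=707: 1 row → {Aircraft,Pilot} = (13, 3) ✓
Gate=711: 2 rows → {Aircraft,Pilot} takes values {(12, 7), (2, 5)} — violation
Gate=713: 1 row → {Aircraft,Pilot} = (5, 1) ✓
Gate=700: 2 rows → {Aircraft,Pilot} = (10, 3), (10, 3) ✓
Gate=708: 1 row → {Aircraft,Pilot} = (6, 13) ✓
Gate=695: 1 row → {Aircraft,Pilot} = (11, 2) ✓
Two rows agree on Gate but differ on {Aircraft, Pilot}, so Gate -> {Aircraft, Pilot} does not hold.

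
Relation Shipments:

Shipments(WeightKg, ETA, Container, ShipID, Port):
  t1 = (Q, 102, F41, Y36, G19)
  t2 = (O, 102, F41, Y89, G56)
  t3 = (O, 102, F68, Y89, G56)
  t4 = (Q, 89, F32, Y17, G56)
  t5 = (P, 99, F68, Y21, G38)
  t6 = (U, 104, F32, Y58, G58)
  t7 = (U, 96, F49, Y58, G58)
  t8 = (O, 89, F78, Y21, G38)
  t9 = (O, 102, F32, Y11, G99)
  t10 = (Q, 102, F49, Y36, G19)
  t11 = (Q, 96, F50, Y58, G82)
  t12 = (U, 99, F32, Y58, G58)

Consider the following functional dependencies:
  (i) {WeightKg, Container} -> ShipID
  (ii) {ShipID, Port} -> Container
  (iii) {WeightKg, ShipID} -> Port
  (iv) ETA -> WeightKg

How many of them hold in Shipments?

2

(i) {WeightKg, Container} -> ShipID: every LHS value maps to a single RHS value — holds.
(ii) {ShipID, Port} -> Container: (ShipID=Y36, Port=G19): rows 1, 10 → Container takes values {F41, F49} — violation; (ShipID=Y89, Port=G56): rows 2, 3 → Container takes values {F41, F68} — violation; (ShipID=Y21, Port=G38): rows 5, 8 → Container takes values {F68, F78} — violation; (ShipID=Y58, Port=G58): rows 6, 7, 12 → Container takes values {F32, F49} — violation — fails.
(iii) {WeightKg, ShipID} -> Port: every LHS value maps to a single RHS value — holds.
(iv) ETA -> WeightKg: ETA=102: rows 1, 2, 3, 9, 10 → WeightKg takes values {Q, O} — violation; ETA=89: rows 4, 8 → WeightKg takes values {Q, O} — violation; ETA=99: rows 5, 12 → WeightKg takes values {P, U} — violation; ETA=96: rows 7, 11 → WeightKg takes values {U, Q} — violation — fails.
2 of the 4 dependencies hold.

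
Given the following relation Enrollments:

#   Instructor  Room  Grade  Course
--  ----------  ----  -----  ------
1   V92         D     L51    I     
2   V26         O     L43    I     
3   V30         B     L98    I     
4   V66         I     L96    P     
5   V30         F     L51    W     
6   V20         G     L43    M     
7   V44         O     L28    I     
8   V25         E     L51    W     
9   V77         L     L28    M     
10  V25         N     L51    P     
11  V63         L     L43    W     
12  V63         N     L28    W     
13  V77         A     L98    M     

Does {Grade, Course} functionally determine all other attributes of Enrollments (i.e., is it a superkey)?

Rows 5 and 8 have the same {Grade, Course} value (Grade=L51, Course=W) but are distinct tuples, so {Grade, Course} does not determine every attribute — not a superkey.

No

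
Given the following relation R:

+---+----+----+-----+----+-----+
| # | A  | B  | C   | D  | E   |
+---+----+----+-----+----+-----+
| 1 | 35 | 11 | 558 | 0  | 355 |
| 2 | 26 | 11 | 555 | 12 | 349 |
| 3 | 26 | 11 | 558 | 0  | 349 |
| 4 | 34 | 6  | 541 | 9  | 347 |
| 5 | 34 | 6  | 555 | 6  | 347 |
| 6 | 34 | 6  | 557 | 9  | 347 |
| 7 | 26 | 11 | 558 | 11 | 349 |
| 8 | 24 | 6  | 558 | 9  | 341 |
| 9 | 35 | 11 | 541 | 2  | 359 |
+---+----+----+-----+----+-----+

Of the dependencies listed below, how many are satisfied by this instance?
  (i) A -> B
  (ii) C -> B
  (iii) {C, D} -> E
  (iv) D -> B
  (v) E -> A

3

(i) A -> B: every LHS value maps to a single RHS value — holds.
(ii) C -> B: C=558: rows 1, 3, 7, 8 → B takes values {11, 6} — violation; C=555: rows 2, 5 → B takes values {11, 6} — violation; C=541: rows 4, 9 → B takes values {6, 11} — violation — fails.
(iii) {C, D} -> E: (C=558, D=0): rows 1, 3 → E takes values {355, 349} — violation — fails.
(iv) D -> B: every LHS value maps to a single RHS value — holds.
(v) E -> A: every LHS value maps to a single RHS value — holds.
3 of the 5 dependencies hold.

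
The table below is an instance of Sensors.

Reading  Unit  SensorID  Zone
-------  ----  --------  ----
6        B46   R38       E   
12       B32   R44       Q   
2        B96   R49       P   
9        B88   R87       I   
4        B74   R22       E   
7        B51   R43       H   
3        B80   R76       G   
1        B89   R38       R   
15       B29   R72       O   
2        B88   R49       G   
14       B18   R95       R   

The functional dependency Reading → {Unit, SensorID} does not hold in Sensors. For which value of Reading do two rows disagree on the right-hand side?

2

Reading=6: 1 row → {Unit,SensorID} = (B46, R38) ✓
Reading=12: 1 row → {Unit,SensorID} = (B32, R44) ✓
Reading=2: 2 rows → {Unit,SensorID} takes values {(B96, R49), (B88, R49)} — violation
Reading=9: 1 row → {Unit,SensorID} = (B88, R87) ✓
Reading=4: 1 row → {Unit,SensorID} = (B74, R22) ✓
Reading=7: 1 row → {Unit,SensorID} = (B51, R43) ✓
Reading=3: 1 row → {Unit,SensorID} = (B80, R76) ✓
Reading=1: 1 row → {Unit,SensorID} = (B89, R38) ✓
Reading=15: 1 row → {Unit,SensorID} = (B29, R72) ✓
Reading=14: 1 row → {Unit,SensorID} = (B18, R95) ✓
The only Reading value with inconsistent RHS is Reading=2.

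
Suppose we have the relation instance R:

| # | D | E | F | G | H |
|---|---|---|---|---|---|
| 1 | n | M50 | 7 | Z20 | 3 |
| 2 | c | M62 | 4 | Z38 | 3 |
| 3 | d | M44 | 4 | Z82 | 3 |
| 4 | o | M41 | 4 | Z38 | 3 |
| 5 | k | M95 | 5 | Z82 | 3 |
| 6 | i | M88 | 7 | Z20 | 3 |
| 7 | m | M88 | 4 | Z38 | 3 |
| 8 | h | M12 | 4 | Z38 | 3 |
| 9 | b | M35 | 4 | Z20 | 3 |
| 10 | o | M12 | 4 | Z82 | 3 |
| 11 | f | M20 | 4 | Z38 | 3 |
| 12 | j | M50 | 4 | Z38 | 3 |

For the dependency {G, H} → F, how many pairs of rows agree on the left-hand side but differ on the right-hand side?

(G=Z20, H=3): violating pairs (1,9), (6,9) — 2 pairs.
(G=Z38, H=3): all 6 rows agree on F — 0 pairs.
(G=Z82, H=3): violating pairs (3,5), (5,10) — 2 pairs.

4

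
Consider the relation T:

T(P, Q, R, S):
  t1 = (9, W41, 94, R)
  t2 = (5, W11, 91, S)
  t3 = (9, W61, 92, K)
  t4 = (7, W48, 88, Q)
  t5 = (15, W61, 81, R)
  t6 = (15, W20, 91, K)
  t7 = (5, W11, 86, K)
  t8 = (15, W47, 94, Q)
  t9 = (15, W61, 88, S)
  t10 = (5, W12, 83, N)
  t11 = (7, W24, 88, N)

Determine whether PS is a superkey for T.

All 11 rows have distinct PS values, so PS → (all attributes) holds and PS is a superkey.

Yes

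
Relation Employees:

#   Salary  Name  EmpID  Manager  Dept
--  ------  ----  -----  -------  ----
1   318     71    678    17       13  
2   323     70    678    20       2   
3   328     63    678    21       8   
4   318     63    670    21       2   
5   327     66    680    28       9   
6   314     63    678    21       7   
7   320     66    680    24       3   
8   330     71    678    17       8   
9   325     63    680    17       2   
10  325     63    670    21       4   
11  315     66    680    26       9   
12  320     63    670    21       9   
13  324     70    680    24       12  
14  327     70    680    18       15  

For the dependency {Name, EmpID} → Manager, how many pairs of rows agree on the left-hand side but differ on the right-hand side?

4

(Name=71, EmpID=678): all 2 rows agree on Manager — 0 pairs.
(Name=63, EmpID=678): all 2 rows agree on Manager — 0 pairs.
(Name=63, EmpID=670): all 3 rows agree on Manager — 0 pairs.
(Name=66, EmpID=680): violating pairs (5,7), (5,11), (7,11) — 3 pairs.
(Name=70, EmpID=680): violating pairs (13,14) — 1 pair.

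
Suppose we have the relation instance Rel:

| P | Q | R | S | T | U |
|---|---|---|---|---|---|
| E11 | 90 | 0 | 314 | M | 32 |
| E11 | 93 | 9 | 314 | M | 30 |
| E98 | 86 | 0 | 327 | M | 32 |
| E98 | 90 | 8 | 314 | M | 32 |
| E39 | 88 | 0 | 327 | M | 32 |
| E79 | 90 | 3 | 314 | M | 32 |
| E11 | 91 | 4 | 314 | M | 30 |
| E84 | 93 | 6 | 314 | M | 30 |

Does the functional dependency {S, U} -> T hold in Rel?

(S=314, U=32): 3 rows → T = M, M, M ✓
(S=314, U=30): 3 rows → T = M, M, M ✓
(S=327, U=32): 2 rows → T = M, M ✓
Every {S, U} value is associated with a single T value, so {S, U} -> T holds.

Yes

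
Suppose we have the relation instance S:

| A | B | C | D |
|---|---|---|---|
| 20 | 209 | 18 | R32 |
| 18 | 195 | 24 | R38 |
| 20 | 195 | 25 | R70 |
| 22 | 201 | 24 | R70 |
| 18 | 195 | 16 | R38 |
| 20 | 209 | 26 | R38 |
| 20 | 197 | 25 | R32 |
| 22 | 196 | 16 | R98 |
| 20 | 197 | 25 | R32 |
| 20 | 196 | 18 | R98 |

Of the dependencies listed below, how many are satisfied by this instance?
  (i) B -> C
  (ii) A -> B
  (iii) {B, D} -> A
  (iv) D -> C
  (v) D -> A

(i) B -> C: B=209: 2 rows → C takes values {18, 26} — violation; B=195: 3 rows → C takes values {24, 25, 16} — violation; B=196: 2 rows → C takes values {16, 18} — violation — fails.
(ii) A -> B: A=20: 6 rows → B takes values {209, 195, 197, 196} — violation; A=22: 2 rows → B takes values {201, 196} — violation — fails.
(iii) {B, D} -> A: (B=196, D=R98): 2 rows → A takes values {22, 20} — violation — fails.
(iv) D -> C: D=R32: 3 rows → C takes values {18, 25} — violation; D=R38: 3 rows → C takes values {24, 16, 26} — violation; D=R70: 2 rows → C takes values {25, 24} — violation; D=R98: 2 rows → C takes values {16, 18} — violation — fails.
(v) D -> A: D=R38: 3 rows → A takes values {18, 20} — violation; D=R70: 2 rows → A takes values {20, 22} — violation; D=R98: 2 rows → A takes values {22, 20} — violation — fails.
None of the 5 dependencies hold.

0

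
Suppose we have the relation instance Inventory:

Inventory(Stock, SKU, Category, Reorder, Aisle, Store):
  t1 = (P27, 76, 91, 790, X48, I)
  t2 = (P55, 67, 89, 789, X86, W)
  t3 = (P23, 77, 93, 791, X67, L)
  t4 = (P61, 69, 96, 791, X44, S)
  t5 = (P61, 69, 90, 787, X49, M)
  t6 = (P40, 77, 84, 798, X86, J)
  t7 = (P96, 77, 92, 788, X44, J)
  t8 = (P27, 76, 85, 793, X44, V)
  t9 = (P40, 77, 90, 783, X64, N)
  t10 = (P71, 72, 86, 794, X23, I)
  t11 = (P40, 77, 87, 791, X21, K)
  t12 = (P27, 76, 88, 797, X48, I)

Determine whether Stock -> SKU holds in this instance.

Stock=P27: rows 1, 8, 12 → SKU = 76, 76, 76 ✓
Stock=P55: row 2 → SKU = 67 ✓
Stock=P23: row 3 → SKU = 77 ✓
Stock=P61: rows 4, 5 → SKU = 69, 69 ✓
Stock=P40: rows 6, 9, 11 → SKU = 77, 77, 77 ✓
Stock=P96: row 7 → SKU = 77 ✓
Stock=P71: row 10 → SKU = 72 ✓
Every Stock value is associated with a single SKU value, so Stock -> SKU holds.

Yes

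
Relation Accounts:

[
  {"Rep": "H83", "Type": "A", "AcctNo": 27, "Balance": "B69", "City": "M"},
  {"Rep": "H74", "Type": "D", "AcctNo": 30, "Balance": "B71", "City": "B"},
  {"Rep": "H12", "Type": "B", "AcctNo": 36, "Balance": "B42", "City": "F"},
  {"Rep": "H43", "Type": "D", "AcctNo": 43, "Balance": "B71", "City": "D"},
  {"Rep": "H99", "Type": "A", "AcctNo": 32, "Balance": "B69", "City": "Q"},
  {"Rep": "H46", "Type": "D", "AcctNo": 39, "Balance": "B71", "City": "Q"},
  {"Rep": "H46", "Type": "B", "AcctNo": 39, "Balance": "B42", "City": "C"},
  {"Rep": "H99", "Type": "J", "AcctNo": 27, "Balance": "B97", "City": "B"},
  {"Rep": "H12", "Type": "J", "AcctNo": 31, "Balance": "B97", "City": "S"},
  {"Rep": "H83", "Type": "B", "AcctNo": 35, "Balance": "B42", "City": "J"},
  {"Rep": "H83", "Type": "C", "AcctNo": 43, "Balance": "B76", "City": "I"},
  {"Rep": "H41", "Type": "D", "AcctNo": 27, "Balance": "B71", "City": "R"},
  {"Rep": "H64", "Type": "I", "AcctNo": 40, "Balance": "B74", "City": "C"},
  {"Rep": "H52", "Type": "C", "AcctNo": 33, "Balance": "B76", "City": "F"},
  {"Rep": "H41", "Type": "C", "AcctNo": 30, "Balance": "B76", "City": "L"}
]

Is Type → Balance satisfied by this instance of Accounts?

Type=A: 2 rows → Balance = B69, B69 ✓
Type=D: 4 rows → Balance = B71, B71, B71, B71 ✓
Type=B: 3 rows → Balance = B42, B42, B42 ✓
Type=J: 2 rows → Balance = B97, B97 ✓
Type=C: 3 rows → Balance = B76, B76, B76 ✓
Type=I: 1 row → Balance = B74 ✓
Every Type value is associated with a single Balance value, so Type → Balance holds.

Yes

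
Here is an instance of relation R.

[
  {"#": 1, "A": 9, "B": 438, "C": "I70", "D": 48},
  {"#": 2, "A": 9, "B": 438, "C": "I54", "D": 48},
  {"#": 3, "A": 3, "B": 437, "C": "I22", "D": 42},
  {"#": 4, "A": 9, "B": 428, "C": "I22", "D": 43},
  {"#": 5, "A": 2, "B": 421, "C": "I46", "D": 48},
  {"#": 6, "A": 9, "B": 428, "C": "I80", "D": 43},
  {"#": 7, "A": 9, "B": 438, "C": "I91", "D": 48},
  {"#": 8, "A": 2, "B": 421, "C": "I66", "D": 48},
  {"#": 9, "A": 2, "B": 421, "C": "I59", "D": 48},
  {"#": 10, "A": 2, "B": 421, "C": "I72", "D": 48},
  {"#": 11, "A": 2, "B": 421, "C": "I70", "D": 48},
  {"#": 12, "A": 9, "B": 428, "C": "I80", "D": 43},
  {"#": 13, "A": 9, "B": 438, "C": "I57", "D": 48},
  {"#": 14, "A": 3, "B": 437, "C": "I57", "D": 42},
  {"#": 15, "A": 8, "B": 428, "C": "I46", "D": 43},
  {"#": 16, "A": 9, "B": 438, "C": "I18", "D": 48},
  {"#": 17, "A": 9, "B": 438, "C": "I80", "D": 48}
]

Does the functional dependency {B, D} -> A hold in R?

No

(B=438, D=48): rows 1, 2, 7, 13, 16, 17 → A = 9, 9, 9, 9, 9, 9 ✓
(B=437, D=42): rows 3, 14 → A = 3, 3 ✓
(B=428, D=43): rows 4, 6, 12, 15 → A takes values {9, 8} — violation
(B=421, D=48): rows 5, 8, 9, 10, 11 → A = 2, 2, 2, 2, 2 ✓
Two rows agree on {B, D} but differ on A, so {B, D} -> A does not hold.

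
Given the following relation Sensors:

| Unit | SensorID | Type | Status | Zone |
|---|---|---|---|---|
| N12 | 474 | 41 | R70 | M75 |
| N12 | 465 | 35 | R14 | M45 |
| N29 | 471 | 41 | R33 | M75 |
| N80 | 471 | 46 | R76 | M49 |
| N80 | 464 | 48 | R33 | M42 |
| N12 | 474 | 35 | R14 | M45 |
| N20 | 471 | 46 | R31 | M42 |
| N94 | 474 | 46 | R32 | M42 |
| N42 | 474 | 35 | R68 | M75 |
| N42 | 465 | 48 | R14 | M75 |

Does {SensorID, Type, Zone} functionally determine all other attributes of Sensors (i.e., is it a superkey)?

Yes

All 10 rows have distinct {SensorID, Type, Zone} values, so {SensorID, Type, Zone} → (all attributes) holds and {SensorID, Type, Zone} is a superkey.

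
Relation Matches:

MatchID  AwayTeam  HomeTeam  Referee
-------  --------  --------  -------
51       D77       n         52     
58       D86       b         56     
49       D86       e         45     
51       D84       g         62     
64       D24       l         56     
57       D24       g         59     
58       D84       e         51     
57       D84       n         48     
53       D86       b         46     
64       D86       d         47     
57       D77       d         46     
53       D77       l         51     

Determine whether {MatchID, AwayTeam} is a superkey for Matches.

All 12 rows have distinct {MatchID, AwayTeam} values, so {MatchID, AwayTeam} → (all attributes) holds and {MatchID, AwayTeam} is a superkey.

Yes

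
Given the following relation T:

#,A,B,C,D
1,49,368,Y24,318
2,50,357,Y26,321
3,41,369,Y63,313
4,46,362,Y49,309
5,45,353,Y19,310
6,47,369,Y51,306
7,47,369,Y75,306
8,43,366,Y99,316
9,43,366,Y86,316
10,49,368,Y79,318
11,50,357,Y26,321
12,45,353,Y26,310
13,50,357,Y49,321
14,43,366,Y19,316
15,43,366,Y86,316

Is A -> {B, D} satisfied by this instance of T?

Yes

A=49: rows 1, 10 → {B,D} = (368, 318), (368, 318) ✓
A=50: rows 2, 11, 13 → {B,D} = (357, 321), (357, 321), (357, 321) ✓
A=41: row 3 → {B,D} = (369, 313) ✓
A=46: row 4 → {B,D} = (362, 309) ✓
A=45: rows 5, 12 → {B,D} = (353, 310), (353, 310) ✓
A=47: rows 6, 7 → {B,D} = (369, 306), (369, 306) ✓
A=43: rows 8, 9, 14, 15 → {B,D} = (366, 316), (366, 316), (366, 316), (366, 316) ✓
Every A value is associated with a single {B, D} value, so A -> {B, D} holds.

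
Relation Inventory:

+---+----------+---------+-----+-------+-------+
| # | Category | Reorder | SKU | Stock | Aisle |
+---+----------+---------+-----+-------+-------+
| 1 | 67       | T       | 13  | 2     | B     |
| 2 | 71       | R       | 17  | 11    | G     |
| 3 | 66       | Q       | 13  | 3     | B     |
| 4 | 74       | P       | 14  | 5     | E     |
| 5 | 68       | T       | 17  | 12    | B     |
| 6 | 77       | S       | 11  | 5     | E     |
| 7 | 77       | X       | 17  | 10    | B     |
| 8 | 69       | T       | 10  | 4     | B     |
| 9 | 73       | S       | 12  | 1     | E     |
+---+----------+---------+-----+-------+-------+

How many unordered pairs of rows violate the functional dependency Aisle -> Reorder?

Aisle=B: violating pairs (1,3), (1,7), (3,5), (3,7), (3,8), (5,7), (7,8) — 7 pairs.
Aisle=E: violating pairs (4,6), (4,9) — 2 pairs.

9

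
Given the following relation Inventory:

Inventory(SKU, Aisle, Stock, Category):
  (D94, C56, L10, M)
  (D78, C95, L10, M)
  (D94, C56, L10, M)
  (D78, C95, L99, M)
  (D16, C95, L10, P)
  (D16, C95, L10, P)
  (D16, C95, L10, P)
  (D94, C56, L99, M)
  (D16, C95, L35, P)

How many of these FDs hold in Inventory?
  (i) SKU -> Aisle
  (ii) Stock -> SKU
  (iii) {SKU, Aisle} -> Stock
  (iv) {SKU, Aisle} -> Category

2

(i) SKU -> Aisle: every LHS value maps to a single RHS value — holds.
(ii) Stock -> SKU: Stock=L10: 6 rows → SKU takes values {D94, D78, D16} — violation; Stock=L99: 2 rows → SKU takes values {D78, D94} — violation — fails.
(iii) {SKU, Aisle} -> Stock: (SKU=D94, Aisle=C56): 3 rows → Stock takes values {L10, L99} — violation; (SKU=D78, Aisle=C95): 2 rows → Stock takes values {L10, L99} — violation; (SKU=D16, Aisle=C95): 4 rows → Stock takes values {L10, L35} — violation — fails.
(iv) {SKU, Aisle} -> Category: every LHS value maps to a single RHS value — holds.
2 of the 4 dependencies hold.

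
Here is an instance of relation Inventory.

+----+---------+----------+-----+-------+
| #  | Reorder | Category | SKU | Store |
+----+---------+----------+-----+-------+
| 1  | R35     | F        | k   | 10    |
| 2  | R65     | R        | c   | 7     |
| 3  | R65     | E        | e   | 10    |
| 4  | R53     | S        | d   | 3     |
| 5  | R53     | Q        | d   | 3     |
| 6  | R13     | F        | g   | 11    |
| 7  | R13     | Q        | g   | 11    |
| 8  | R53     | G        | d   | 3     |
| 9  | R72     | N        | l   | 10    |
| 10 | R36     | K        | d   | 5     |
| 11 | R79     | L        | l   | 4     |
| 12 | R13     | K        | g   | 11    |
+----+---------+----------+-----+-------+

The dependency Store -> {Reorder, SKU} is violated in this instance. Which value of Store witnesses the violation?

10

Store=10: rows 1, 3, 9 → {Reorder,SKU} takes values {(R35, k), (R65, e), (R72, l)} — violation
Store=7: row 2 → {Reorder,SKU} = (R65, c) ✓
Store=3: rows 4, 5, 8 → {Reorder,SKU} = (R53, d), (R53, d), (R53, d) ✓
Store=11: rows 6, 7, 12 → {Reorder,SKU} = (R13, g), (R13, g), (R13, g) ✓
Store=5: row 10 → {Reorder,SKU} = (R36, d) ✓
Store=4: row 11 → {Reorder,SKU} = (R79, l) ✓
The only Store value with inconsistent RHS is Store=10.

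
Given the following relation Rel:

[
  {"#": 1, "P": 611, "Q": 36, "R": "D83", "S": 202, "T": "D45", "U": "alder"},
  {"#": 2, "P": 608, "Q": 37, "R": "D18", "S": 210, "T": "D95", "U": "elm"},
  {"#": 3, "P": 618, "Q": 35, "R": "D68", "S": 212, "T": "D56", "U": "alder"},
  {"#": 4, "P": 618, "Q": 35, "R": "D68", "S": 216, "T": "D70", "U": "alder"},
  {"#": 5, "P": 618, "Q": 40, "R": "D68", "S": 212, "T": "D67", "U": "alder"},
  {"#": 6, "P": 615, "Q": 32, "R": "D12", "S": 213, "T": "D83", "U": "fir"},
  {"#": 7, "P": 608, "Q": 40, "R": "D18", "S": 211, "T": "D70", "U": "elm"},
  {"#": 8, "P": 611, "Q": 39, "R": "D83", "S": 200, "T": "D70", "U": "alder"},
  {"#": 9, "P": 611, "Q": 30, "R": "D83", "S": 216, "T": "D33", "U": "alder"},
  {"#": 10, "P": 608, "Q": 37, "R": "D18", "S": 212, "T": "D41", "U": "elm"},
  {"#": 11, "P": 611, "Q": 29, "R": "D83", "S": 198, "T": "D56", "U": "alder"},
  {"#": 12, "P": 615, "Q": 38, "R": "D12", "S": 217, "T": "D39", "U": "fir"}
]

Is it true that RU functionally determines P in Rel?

(R=D83, U=alder): rows 1, 8, 9, 11 → P = 611, 611, 611, 611 ✓
(R=D18, U=elm): rows 2, 7, 10 → P = 608, 608, 608 ✓
(R=D68, U=alder): rows 3, 4, 5 → P = 618, 618, 618 ✓
(R=D12, U=fir): rows 6, 12 → P = 615, 615 ✓
Every RU value is associated with a single P value, so RU -> P holds.

Yes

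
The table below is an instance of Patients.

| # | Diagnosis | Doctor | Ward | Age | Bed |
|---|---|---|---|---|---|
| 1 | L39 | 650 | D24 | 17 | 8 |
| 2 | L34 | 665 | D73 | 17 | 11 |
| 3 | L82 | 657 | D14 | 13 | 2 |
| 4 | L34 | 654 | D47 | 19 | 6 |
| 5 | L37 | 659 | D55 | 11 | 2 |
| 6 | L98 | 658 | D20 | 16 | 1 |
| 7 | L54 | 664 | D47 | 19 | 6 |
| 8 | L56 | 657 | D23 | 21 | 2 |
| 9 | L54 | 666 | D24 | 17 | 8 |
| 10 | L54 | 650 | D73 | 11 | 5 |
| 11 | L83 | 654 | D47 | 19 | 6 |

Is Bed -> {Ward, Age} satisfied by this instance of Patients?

No

Bed=8: rows 1, 9 → {Ward,Age} = (D24, 17), (D24, 17) ✓
Bed=11: row 2 → {Ward,Age} = (D73, 17) ✓
Bed=2: rows 3, 5, 8 → {Ward,Age} takes values {(D14, 13), (D55, 11), (D23, 21)} — violation
Bed=6: rows 4, 7, 11 → {Ward,Age} = (D47, 19), (D47, 19), (D47, 19) ✓
Bed=1: row 6 → {Ward,Age} = (D20, 16) ✓
Bed=5: row 10 → {Ward,Age} = (D73, 11) ✓
Two rows agree on Bed but differ on {Ward, Age}, so Bed -> {Ward, Age} does not hold.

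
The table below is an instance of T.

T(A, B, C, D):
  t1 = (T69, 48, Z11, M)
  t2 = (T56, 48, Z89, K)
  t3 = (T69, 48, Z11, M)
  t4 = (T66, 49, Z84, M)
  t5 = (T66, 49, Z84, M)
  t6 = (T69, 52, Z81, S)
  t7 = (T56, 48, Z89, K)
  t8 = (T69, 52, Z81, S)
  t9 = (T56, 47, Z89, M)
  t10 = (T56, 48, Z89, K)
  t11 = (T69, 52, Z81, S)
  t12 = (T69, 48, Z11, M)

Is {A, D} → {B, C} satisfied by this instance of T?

(A=T69, D=M): rows 1, 3, 12 → {B,C} = (48, Z11), (48, Z11), (48, Z11) ✓
(A=T56, D=K): rows 2, 7, 10 → {B,C} = (48, Z89), (48, Z89), (48, Z89) ✓
(A=T66, D=M): rows 4, 5 → {B,C} = (49, Z84), (49, Z84) ✓
(A=T69, D=S): rows 6, 8, 11 → {B,C} = (52, Z81), (52, Z81), (52, Z81) ✓
(A=T56, D=M): row 9 → {B,C} = (47, Z89) ✓
Every {A, D} value is associated with a single {B, C} value, so {A, D} → {B, C} holds.

Yes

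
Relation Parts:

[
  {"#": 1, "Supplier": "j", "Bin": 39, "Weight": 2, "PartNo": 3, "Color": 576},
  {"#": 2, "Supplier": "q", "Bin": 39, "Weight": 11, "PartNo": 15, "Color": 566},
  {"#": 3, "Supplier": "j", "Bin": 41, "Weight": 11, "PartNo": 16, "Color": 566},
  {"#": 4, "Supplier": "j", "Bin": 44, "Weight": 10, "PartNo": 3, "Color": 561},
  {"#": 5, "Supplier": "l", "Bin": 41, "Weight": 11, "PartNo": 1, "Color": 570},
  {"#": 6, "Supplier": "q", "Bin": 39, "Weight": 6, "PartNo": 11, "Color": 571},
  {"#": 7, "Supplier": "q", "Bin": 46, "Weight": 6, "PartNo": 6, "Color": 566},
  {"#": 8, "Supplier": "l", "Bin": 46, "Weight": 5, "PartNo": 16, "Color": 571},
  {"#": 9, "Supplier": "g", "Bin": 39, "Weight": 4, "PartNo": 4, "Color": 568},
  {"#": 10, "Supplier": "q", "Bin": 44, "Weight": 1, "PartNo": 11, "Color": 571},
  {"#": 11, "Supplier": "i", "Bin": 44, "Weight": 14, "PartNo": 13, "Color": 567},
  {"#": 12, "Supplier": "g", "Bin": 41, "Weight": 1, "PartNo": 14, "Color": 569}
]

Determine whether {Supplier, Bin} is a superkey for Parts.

No

Rows 2 and 6 have the same {Supplier, Bin} value (Supplier=q, Bin=39) but are distinct tuples, so {Supplier, Bin} does not determine every attribute — not a superkey.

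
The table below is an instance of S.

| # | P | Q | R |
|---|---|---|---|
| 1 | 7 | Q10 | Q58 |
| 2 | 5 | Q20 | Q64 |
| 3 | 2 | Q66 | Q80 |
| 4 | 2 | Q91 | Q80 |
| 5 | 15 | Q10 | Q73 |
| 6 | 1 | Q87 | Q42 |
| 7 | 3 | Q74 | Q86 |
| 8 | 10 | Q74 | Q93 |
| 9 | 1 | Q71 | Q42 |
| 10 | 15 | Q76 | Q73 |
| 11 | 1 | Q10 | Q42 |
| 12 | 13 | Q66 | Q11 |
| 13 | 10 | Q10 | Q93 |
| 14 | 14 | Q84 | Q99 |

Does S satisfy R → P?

Yes

R=Q58: row 1 → P = 7 ✓
R=Q64: row 2 → P = 5 ✓
R=Q80: rows 3, 4 → P = 2, 2 ✓
R=Q73: rows 5, 10 → P = 15, 15 ✓
R=Q42: rows 6, 9, 11 → P = 1, 1, 1 ✓
R=Q86: row 7 → P = 3 ✓
R=Q93: rows 8, 13 → P = 10, 10 ✓
R=Q11: row 12 → P = 13 ✓
R=Q99: row 14 → P = 14 ✓
Every R value is associated with a single P value, so R → P holds.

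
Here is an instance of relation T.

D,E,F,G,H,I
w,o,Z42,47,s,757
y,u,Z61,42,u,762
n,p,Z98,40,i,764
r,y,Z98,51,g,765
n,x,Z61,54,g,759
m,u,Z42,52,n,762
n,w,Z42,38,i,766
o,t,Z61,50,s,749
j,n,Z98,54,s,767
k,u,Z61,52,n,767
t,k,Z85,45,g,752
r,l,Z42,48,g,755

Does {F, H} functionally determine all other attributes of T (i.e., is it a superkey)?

Yes

All 12 rows have distinct {F, H} values, so {F, H} → (all attributes) holds and {F, H} is a superkey.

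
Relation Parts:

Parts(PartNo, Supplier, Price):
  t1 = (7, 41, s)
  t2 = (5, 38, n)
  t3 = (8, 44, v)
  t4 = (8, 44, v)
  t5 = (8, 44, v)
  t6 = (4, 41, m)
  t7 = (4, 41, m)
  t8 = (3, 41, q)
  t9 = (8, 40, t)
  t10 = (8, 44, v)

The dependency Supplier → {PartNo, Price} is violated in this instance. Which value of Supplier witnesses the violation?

Supplier=41: rows 1, 6, 7, 8 → {PartNo,Price} takes values {(7, s), (4, m), (3, q)} — violation
Supplier=38: row 2 → {PartNo,Price} = (5, n) ✓
Supplier=44: rows 3, 4, 5, 10 → {PartNo,Price} = (8, v), (8, v), (8, v), (8, v) ✓
Supplier=40: row 9 → {PartNo,Price} = (8, t) ✓
The only Supplier value with inconsistent RHS is Supplier=41.

41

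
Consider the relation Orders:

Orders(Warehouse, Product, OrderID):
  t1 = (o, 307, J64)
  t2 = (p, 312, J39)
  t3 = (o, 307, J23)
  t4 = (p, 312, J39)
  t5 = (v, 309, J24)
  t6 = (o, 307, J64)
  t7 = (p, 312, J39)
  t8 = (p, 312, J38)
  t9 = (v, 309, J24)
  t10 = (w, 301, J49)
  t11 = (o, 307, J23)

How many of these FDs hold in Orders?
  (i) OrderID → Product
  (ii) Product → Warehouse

(i) OrderID → Product: every LHS value maps to a single RHS value — holds.
(ii) Product → Warehouse: every LHS value maps to a single RHS value — holds.
2 of the 2 dependencies hold.

2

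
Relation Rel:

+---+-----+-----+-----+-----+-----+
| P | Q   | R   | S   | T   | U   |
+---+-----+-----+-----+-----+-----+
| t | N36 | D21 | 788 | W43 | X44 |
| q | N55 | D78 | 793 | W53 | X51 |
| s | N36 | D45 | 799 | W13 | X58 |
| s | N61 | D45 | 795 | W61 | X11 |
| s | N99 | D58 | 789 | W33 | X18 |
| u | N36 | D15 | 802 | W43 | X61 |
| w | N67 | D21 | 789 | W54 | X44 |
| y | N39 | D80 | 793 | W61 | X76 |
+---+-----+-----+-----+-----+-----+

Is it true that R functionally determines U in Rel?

R=D21: 2 rows → U = X44, X44 ✓
R=D78: 1 row → U = X51 ✓
R=D45: 2 rows → U takes values {X58, X11} — violation
R=D58: 1 row → U = X18 ✓
R=D15: 1 row → U = X61 ✓
R=D80: 1 row → U = X76 ✓
Two rows agree on R but differ on U, so R -> U does not hold.

No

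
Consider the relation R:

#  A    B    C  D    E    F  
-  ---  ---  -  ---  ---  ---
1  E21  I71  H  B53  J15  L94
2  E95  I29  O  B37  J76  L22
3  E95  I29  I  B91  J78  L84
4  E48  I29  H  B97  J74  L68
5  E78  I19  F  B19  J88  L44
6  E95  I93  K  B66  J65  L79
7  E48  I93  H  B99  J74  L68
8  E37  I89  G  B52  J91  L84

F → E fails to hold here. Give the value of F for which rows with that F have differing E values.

F=L94: row 1 → E = J15 ✓
F=L22: row 2 → E = J76 ✓
F=L84: rows 3, 8 → E takes values {J78, J91} — violation
F=L68: rows 4, 7 → E = J74, J74 ✓
F=L44: row 5 → E = J88 ✓
F=L79: row 6 → E = J65 ✓
The only F value with inconsistent E is F=L84.

L84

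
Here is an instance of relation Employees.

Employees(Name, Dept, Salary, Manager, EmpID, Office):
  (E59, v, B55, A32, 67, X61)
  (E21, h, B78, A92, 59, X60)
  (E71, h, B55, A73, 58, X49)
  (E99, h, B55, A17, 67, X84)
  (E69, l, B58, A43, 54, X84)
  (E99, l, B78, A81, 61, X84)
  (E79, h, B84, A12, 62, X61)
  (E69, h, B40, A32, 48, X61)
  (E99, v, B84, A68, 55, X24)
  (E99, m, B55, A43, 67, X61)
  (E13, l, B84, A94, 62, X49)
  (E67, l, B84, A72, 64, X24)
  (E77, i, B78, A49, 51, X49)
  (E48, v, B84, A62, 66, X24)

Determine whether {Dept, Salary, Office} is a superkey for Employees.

No

Two distinct rows share (Dept=v, Salary=B84, Office=X24), so {Dept, Salary, Office} does not determine every attribute — not a superkey.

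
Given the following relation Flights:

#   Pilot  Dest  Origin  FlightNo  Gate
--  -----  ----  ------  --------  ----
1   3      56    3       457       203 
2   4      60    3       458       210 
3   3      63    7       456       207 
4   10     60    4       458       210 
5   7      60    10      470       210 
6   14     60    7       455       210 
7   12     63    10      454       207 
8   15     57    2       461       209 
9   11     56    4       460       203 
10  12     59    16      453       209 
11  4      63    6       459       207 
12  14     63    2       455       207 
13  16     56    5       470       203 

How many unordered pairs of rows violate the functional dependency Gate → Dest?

Gate=203: all 3 rows agree on Dest — 0 pairs.
Gate=210: all 4 rows agree on Dest — 0 pairs.
Gate=207: all 4 rows agree on Dest — 0 pairs.
Gate=209: violating pairs (8,10) — 1 pair.

1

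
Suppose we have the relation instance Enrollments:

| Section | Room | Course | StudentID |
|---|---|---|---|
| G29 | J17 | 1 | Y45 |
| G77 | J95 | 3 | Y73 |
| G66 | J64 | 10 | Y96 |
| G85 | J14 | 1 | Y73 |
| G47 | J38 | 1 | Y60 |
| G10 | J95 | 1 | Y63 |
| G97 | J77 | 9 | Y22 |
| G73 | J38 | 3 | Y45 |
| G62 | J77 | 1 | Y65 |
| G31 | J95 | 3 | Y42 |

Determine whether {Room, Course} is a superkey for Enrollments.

Two distinct rows share (Room=J95, Course=3), so {Room, Course} does not determine every attribute — not a superkey.

No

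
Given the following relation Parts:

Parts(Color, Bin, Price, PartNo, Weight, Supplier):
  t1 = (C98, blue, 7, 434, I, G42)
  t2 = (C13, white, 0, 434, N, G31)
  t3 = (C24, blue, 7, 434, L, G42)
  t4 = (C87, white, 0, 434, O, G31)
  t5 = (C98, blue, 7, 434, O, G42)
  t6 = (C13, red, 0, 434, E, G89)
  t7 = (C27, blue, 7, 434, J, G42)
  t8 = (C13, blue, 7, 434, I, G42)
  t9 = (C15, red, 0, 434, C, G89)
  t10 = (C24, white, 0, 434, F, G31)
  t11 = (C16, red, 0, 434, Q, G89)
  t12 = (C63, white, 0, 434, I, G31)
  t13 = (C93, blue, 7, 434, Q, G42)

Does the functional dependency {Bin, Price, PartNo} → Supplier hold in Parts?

(Bin=blue, Price=7, PartNo=434): rows 1, 3, 5, 7, 8, 13 → Supplier = G42, G42, G42, G42, G42, G42 ✓
(Bin=white, Price=0, PartNo=434): rows 2, 4, 10, 12 → Supplier = G31, G31, G31, G31 ✓
(Bin=red, Price=0, PartNo=434): rows 6, 9, 11 → Supplier = G89, G89, G89 ✓
Every {Bin, Price, PartNo} value is associated with a single Supplier value, so {Bin, Price, PartNo} → Supplier holds.

Yes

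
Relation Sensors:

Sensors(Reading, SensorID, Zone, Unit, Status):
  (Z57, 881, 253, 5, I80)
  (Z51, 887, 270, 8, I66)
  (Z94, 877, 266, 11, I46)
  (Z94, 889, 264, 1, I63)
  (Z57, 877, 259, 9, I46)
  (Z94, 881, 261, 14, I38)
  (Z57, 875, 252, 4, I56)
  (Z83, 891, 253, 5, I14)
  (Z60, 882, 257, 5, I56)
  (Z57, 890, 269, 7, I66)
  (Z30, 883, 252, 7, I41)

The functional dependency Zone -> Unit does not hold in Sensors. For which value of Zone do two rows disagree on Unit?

Zone=253: 2 rows → Unit = 5, 5 ✓
Zone=270: 1 row → Unit = 8 ✓
Zone=266: 1 row → Unit = 11 ✓
Zone=264: 1 row → Unit = 1 ✓
Zone=259: 1 row → Unit = 9 ✓
Zone=261: 1 row → Unit = 14 ✓
Zone=252: 2 rows → Unit takes values {4, 7} — violation
Zone=257: 1 row → Unit = 5 ✓
Zone=269: 1 row → Unit = 7 ✓
The only Zone value with inconsistent Unit is Zone=252.

252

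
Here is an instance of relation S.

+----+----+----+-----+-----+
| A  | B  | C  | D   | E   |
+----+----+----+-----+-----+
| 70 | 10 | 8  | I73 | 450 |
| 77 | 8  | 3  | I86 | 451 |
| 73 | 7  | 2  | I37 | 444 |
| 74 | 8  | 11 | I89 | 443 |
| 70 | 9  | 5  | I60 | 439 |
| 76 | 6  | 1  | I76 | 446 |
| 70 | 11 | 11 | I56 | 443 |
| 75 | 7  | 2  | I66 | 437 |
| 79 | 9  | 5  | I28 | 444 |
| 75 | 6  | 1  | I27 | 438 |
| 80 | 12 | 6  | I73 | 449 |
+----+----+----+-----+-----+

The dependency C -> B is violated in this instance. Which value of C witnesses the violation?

C=8: 1 row → B = 10 ✓
C=3: 1 row → B = 8 ✓
C=2: 2 rows → B = 7, 7 ✓
C=11: 2 rows → B takes values {8, 11} — violation
C=5: 2 rows → B = 9, 9 ✓
C=1: 2 rows → B = 6, 6 ✓
C=6: 1 row → B = 12 ✓
The only C value with inconsistent B is C=11.

11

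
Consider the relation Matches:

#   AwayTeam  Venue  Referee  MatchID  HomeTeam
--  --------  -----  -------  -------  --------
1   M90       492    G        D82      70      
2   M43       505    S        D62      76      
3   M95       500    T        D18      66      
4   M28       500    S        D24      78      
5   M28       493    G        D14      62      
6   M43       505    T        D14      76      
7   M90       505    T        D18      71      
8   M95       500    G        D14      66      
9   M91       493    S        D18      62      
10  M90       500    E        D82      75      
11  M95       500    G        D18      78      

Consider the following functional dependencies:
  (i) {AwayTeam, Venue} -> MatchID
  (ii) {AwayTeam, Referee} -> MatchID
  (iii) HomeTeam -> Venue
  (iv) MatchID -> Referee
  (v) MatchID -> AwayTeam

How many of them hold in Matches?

1

(i) {AwayTeam, Venue} -> MatchID: (AwayTeam=M43, Venue=505): rows 2, 6 → MatchID takes values {D62, D14} — violation; (AwayTeam=M95, Venue=500): rows 3, 8, 11 → MatchID takes values {D18, D14} — violation — fails.
(ii) {AwayTeam, Referee} -> MatchID: (AwayTeam=M95, Referee=G): rows 8, 11 → MatchID takes values {D14, D18} — violation — fails.
(iii) HomeTeam -> Venue: every LHS value maps to a single RHS value — holds.
(iv) MatchID -> Referee: MatchID=D82: rows 1, 10 → Referee takes values {G, E} — violation; MatchID=D18: rows 3, 7, 9, 11 → Referee takes values {T, S, G} — violation; MatchID=D14: rows 5, 6, 8 → Referee takes values {G, T} — violation — fails.
(v) MatchID -> AwayTeam: MatchID=D18: rows 3, 7, 9, 11 → AwayTeam takes values {M95, M90, M91} — violation; MatchID=D14: rows 5, 6, 8 → AwayTeam takes values {M28, M43, M95} — violation — fails.
1 of the 5 dependencies holds.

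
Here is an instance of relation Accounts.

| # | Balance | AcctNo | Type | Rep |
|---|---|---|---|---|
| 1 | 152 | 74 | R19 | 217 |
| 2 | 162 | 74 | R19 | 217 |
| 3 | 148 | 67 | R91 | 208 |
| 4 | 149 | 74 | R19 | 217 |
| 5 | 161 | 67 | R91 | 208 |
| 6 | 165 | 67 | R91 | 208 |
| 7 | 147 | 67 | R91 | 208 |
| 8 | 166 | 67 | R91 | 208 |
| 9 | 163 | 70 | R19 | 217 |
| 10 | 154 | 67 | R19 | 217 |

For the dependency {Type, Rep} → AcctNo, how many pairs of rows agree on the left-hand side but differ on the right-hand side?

(Type=R19, Rep=217): violating pairs (1,9), (1,10), (2,9), (2,10), (4,9), (4,10), (9,10) — 7 pairs.
(Type=R91, Rep=208): all 5 rows agree on AcctNo — 0 pairs.

7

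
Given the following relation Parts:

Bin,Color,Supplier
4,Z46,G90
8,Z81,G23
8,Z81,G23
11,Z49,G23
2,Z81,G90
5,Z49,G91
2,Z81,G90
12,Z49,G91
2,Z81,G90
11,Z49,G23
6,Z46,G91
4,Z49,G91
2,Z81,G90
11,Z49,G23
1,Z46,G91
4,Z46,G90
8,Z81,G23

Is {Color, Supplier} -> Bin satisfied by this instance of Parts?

(Color=Z46, Supplier=G90): 2 rows → Bin = 4, 4 ✓
(Color=Z81, Supplier=G23): 3 rows → Bin = 8, 8, 8 ✓
(Color=Z49, Supplier=G23): 3 rows → Bin = 11, 11, 11 ✓
(Color=Z81, Supplier=G90): 4 rows → Bin = 2, 2, 2, 2 ✓
(Color=Z49, Supplier=G91): 3 rows → Bin takes values {5, 12, 4} — violation
(Color=Z46, Supplier=G91): 2 rows → Bin takes values {6, 1} — violation
Two rows agree on {Color, Supplier} but differ on Bin, so {Color, Supplier} -> Bin does not hold.

No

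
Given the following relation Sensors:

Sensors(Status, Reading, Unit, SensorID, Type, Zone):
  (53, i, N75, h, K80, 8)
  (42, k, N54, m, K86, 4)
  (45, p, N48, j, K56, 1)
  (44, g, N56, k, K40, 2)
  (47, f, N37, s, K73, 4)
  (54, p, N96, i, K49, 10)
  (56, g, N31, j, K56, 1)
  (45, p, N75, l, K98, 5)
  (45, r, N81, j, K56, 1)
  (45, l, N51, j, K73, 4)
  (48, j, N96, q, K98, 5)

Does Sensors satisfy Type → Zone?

Yes

Type=K80: 1 row → Zone = 8 ✓
Type=K86: 1 row → Zone = 4 ✓
Type=K56: 3 rows → Zone = 1, 1, 1 ✓
Type=K40: 1 row → Zone = 2 ✓
Type=K73: 2 rows → Zone = 4, 4 ✓
Type=K49: 1 row → Zone = 10 ✓
Type=K98: 2 rows → Zone = 5, 5 ✓
Every Type value is associated with a single Zone value, so Type → Zone holds.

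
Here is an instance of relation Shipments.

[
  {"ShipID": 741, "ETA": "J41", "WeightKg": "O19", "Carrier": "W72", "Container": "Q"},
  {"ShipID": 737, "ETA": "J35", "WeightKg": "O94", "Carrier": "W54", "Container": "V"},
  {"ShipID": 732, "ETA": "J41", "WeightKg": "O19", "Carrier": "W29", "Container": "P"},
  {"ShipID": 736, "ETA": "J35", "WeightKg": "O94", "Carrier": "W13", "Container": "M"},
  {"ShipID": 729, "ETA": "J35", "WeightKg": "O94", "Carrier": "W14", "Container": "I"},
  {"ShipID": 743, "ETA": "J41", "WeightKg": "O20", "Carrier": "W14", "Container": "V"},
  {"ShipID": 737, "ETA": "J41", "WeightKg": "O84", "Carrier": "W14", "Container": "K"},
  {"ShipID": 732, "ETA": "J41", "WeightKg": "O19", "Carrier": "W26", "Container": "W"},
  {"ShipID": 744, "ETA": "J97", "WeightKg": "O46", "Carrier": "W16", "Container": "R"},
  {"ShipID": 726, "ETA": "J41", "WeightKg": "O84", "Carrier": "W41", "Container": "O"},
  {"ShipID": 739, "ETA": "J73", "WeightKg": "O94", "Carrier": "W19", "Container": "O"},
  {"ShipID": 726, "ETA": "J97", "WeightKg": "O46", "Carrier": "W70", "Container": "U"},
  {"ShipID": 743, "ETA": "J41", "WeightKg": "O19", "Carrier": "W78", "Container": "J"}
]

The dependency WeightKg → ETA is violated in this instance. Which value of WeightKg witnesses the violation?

WeightKg=O19: 4 rows → ETA = J41, J41, J41, J41 ✓
WeightKg=O94: 4 rows → ETA takes values {J35, J73} — violation
WeightKg=O20: 1 row → ETA = J41 ✓
WeightKg=O84: 2 rows → ETA = J41, J41 ✓
WeightKg=O46: 2 rows → ETA = J97, J97 ✓
The only WeightKg value with inconsistent ETA is WeightKg=O94.

O94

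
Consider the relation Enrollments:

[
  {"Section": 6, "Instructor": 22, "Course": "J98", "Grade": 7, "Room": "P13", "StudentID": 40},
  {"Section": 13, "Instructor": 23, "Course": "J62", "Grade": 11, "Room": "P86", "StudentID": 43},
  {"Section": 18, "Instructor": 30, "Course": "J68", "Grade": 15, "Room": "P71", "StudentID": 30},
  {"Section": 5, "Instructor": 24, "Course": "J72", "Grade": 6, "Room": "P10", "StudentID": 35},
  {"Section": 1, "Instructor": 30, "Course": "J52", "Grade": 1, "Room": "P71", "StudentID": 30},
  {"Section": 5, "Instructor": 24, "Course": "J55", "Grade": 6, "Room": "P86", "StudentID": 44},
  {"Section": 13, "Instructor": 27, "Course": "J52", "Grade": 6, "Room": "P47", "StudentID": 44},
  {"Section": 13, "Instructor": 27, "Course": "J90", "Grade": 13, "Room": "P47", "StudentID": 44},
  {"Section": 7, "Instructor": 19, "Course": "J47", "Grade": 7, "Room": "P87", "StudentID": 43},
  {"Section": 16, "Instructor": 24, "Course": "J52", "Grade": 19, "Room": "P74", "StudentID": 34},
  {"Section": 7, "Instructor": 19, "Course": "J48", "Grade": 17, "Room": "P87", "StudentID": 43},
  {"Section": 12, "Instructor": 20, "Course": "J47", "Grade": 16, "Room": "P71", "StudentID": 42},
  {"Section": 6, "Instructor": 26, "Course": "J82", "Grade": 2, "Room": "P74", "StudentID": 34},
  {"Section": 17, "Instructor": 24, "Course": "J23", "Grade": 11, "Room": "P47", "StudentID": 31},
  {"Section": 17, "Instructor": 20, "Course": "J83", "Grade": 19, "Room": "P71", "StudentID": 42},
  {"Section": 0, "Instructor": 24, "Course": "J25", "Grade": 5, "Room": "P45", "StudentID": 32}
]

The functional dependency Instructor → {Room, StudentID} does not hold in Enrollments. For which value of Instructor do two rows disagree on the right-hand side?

24

Instructor=22: 1 row → {Room,StudentID} = (P13, 40) ✓
Instructor=23: 1 row → {Room,StudentID} = (P86, 43) ✓
Instructor=30: 2 rows → {Room,StudentID} = (P71, 30), (P71, 30) ✓
Instructor=24: 5 rows → {Room,StudentID} takes values {(P10, 35), (P86, 44), (P74, 34), (P47, 31), (P45, 32)} — violation
Instructor=27: 2 rows → {Room,StudentID} = (P47, 44), (P47, 44) ✓
Instructor=19: 2 rows → {Room,StudentID} = (P87, 43), (P87, 43) ✓
Instructor=20: 2 rows → {Room,StudentID} = (P71, 42), (P71, 42) ✓
Instructor=26: 1 row → {Room,StudentID} = (P74, 34) ✓
The only Instructor value with inconsistent RHS is Instructor=24.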